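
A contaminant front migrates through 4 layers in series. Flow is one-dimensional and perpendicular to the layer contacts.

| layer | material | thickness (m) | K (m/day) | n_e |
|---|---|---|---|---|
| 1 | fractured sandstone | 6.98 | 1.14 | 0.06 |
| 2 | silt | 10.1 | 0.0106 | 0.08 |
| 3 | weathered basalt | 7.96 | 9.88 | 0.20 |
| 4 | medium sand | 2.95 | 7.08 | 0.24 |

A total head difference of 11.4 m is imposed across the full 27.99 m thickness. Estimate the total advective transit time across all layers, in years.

0.813

With flow normal to the layers, continuity requires the same specific discharge q through every layer.
Σ(b_i/K_i) = 6.98/1.14 + 10.1/0.0106 + 7.96/9.88 + 2.95/7.08 = 960.2 d.
q = Δh / Σ(b_i/K_i) = 11.4 / 960.2 = 0.01187 m/day.
In each layer the seepage velocity is v_i = q/n_i, so the layer transit time is t_i = b_i·n_i / q:
  layer 1 (fractured sandstone): t_1 = 6.98 × 0.06 / 0.01187 = 35.27 d
  layer 2 (silt): t_2 = 10.1 × 0.08 / 0.01187 = 68.05 d
  layer 3 (weathered basalt): t_3 = 7.96 × 0.20 / 0.01187 = 134.1 d
  layer 4 (medium sand): t_4 = 2.95 × 0.24 / 0.01187 = 59.63 d
Total t = Σ t_i = 297.0 days = 0.8133 years.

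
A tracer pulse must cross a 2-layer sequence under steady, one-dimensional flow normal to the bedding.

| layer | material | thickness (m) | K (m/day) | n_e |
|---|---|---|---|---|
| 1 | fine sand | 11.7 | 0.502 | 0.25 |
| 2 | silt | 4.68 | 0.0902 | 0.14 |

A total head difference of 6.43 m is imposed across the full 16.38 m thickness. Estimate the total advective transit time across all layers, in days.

With flow normal to the layers, continuity requires the same specific discharge q through every layer.
Σ(b_i/K_i) = 11.7/0.502 + 4.68/0.0902 = 75.19 d.
q = Δh / Σ(b_i/K_i) = 6.43 / 75.19 = 0.08552 m/day.
In each layer the seepage velocity is v_i = q/n_i, so the layer transit time is t_i = b_i·n_i / q:
  layer 1 (fine sand): t_1 = 11.7 × 0.25 / 0.08552 = 34.20 d
  layer 2 (silt): t_2 = 4.68 × 0.14 / 0.08552 = 7.662 d
Total t = Σ t_i = 41.87 days.

41.9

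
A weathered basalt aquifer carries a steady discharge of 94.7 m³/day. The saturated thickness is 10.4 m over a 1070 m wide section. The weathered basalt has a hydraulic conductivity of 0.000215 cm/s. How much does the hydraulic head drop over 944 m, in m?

Convert K: 0.000215 cm/s × 864 = 0.1858 m/day.
Cross-sectional area A = 1070 × 10.4 = 11128 m².
From Q = K·A·i, i = Q / (K·A) = 94.7 / (0.1858 × 11128) = 0.04581.
Head loss Δh = i · L = 0.04581 × 944 = 43.25 m.

43.2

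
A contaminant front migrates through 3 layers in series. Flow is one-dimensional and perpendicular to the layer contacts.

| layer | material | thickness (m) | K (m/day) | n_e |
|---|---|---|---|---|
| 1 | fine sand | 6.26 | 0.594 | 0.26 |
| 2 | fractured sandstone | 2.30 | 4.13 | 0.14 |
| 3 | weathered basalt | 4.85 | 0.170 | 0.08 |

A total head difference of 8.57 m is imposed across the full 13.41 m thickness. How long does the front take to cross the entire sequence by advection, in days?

With flow normal to the layers, continuity requires the same specific discharge q through every layer.
Σ(b_i/K_i) = 6.26/0.594 + 2.30/4.13 + 4.85/0.170 = 39.63 d.
q = Δh / Σ(b_i/K_i) = 8.57 / 39.63 = 0.2163 m/day.
In each layer the seepage velocity is v_i = q/n_i, so the layer transit time is t_i = b_i·n_i / q:
  layer 1 (fine sand): t_1 = 6.26 × 0.26 / 0.2163 = 7.526 d
  layer 2 (fractured sandstone): t_2 = 2.30 × 0.14 / 0.2163 = 1.489 d
  layer 3 (weathered basalt): t_3 = 4.85 × 0.08 / 0.2163 = 1.794 d
Total t = Σ t_i = 10.81 days.

10.8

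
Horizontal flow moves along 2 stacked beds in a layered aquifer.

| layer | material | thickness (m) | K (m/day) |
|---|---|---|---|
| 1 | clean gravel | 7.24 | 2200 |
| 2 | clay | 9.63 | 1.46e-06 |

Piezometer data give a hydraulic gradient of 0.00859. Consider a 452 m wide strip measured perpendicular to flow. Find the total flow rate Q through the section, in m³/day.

61800

Flow is parallel to layering, so each bed carries its own Darcy discharge and the transmissivities add.
Σ(K_i·b_i) = 2200×7.24 + 1.46e-06×9.63 = 15928 m²/day.
Hydraulic gradient i = 0.00859.
Q = Σ(K_i·b_i) · W · i = 15928 × 452 × 0.008590 = 61843 m³/day.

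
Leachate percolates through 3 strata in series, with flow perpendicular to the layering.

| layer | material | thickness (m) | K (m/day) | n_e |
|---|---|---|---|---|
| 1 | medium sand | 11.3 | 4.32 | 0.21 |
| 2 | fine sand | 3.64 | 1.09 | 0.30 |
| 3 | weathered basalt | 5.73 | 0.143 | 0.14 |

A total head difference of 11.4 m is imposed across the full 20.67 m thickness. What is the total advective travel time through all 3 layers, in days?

17.2

With flow normal to the layers, continuity requires the same specific discharge q through every layer.
Σ(b_i/K_i) = 11.3/4.32 + 3.64/1.09 + 5.73/0.143 = 46.03 d.
q = Δh / Σ(b_i/K_i) = 11.4 / 46.03 = 0.2477 m/day.
In each layer the seepage velocity is v_i = q/n_i, so the layer transit time is t_i = b_i·n_i / q:
  layer 1 (medium sand): t_1 = 11.3 × 0.21 / 0.2477 = 9.580 d
  layer 2 (fine sand): t_2 = 3.64 × 0.30 / 0.2477 = 4.409 d
  layer 3 (weathered basalt): t_3 = 5.73 × 0.14 / 0.2477 = 3.239 d
Total t = Σ t_i = 17.23 days.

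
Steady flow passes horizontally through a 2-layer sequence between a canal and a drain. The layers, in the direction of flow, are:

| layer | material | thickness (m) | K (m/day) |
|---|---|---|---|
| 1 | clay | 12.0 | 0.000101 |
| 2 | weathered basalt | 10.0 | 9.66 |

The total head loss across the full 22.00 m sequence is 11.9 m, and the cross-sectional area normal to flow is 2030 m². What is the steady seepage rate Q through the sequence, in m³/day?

0.203

Flow is perpendicular to layering, so the layers act in series and the equivalent K is the thickness-weighted harmonic mean.
Total thickness L = 12.0 + 10.0 = 22.00 m.
Σ(b_i/K_i) = 12.0/0.000101 + 10.0/9.66 = 1.188e+05 d.
K_eq = L / Σ(b_i/K_i) = 22.00 / 1.188e+05 = 0.0001852 m/day.
Q = K_eq · A · (Δh/L) = 0.0001852 × 2030 × (11.9/22.00) = 0.2033 m³/day.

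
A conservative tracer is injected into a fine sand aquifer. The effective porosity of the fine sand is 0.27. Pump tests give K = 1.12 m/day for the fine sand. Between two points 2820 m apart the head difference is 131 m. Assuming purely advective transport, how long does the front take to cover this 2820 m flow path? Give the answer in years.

Hydraulic gradient i = Δh / L = 131 / 2820 = 0.04645.
Darcy flux q = K · i = 1.120 × 0.04645 = 0.05203 m/day.
Seepage velocity v = q / n_e = 0.05203 / 0.27 = 0.1927 m/day.
Travel time t = L / v = 2820 / 0.1927 = 14634 days = 40.07 years.

40.1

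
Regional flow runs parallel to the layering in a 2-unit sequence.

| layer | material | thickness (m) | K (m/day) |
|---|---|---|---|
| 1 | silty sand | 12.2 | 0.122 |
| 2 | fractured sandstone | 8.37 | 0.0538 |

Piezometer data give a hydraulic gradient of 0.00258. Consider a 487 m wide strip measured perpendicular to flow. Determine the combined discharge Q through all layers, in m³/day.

Flow is parallel to layering, so each bed carries its own Darcy discharge and the transmissivities add.
Σ(K_i·b_i) = 0.122×12.2 + 0.0538×8.37 = 1.939 m²/day.
Hydraulic gradient i = 0.00258.
Q = Σ(K_i·b_i) · W · i = 1.939 × 487 × 0.002580 = 2.436 m³/day.

2.44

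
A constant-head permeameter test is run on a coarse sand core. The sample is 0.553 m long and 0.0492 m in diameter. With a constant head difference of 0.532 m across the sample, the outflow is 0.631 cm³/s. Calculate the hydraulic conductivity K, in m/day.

29.8

Cross-sectional area A = π·(d/2)² = π × (0.0492/2)² = 0.001901 m².
Convert discharge: 0.631 cm³/s = 6.310e-07 m³/s.
Darcy's law rearranged: K = Q·L / (A·Δh) = 6.310e-07 × 0.553 / (0.001901 × 0.532) = 0.0003450 m/s = 29.81 m/day.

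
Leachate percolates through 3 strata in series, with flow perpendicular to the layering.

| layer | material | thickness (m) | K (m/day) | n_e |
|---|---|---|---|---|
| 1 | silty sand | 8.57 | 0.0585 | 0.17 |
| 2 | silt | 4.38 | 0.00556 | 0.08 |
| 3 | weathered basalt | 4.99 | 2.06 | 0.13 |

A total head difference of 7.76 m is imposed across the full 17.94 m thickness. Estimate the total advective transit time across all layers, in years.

With flow normal to the layers, continuity requires the same specific discharge q through every layer.
Σ(b_i/K_i) = 8.57/0.0585 + 4.38/0.00556 + 4.99/2.06 = 936.7 d.
q = Δh / Σ(b_i/K_i) = 7.76 / 936.7 = 0.008285 m/day.
In each layer the seepage velocity is v_i = q/n_i, so the layer transit time is t_i = b_i·n_i / q:
  layer 1 (silty sand): t_1 = 8.57 × 0.17 / 0.008285 = 175.9 d
  layer 2 (silt): t_2 = 4.38 × 0.08 / 0.008285 = 42.30 d
  layer 3 (weathered basalt): t_3 = 4.99 × 0.13 / 0.008285 = 78.30 d
Total t = Σ t_i = 296.5 days = 0.8117 years.

0.812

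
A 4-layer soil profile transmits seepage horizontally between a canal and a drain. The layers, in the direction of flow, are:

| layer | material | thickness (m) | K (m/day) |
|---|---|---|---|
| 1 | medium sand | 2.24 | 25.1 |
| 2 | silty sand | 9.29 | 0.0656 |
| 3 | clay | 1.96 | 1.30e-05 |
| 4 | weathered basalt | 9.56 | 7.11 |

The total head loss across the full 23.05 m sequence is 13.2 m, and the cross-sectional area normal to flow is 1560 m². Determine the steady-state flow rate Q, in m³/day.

0.136

Flow is perpendicular to layering, so the layers act in series and the equivalent K is the thickness-weighted harmonic mean.
Total thickness L = 2.24 + 9.29 + 1.96 + 9.56 = 23.05 m.
Σ(b_i/K_i) = 2.24/25.1 + 9.29/0.0656 + 1.96/1.30e-05 + 9.56/7.11 = 1.509e+05 d.
K_eq = L / Σ(b_i/K_i) = 23.05 / 1.509e+05 = 0.0001527 m/day.
Q = K_eq · A · (Δh/L) = 0.0001527 × 1560 × (13.2/23.05) = 0.1365 m³/day.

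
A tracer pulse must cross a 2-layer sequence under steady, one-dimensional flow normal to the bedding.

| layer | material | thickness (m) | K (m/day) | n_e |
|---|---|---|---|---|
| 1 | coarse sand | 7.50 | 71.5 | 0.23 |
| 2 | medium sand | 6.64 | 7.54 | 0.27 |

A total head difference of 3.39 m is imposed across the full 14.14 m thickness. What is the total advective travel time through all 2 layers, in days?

With flow normal to the layers, continuity requires the same specific discharge q through every layer.
Σ(b_i/K_i) = 7.50/71.5 + 6.64/7.54 = 0.9855 d.
q = Δh / Σ(b_i/K_i) = 3.39 / 0.9855 = 3.440 m/day.
In each layer the seepage velocity is v_i = q/n_i, so the layer transit time is t_i = b_i·n_i / q:
  layer 1 (coarse sand): t_1 = 7.50 × 0.23 / 3.440 = 0.5015 d
  layer 2 (medium sand): t_2 = 6.64 × 0.27 / 3.440 = 0.5212 d
Total t = Σ t_i = 1.023 days.

1.02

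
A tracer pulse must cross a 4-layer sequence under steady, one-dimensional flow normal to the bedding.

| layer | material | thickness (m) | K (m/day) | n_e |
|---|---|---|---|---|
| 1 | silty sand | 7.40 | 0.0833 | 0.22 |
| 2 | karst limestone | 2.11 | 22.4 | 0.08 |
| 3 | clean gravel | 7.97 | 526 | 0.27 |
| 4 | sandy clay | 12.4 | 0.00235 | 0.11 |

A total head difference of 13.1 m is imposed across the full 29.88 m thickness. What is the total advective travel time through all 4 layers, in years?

5.96

With flow normal to the layers, continuity requires the same specific discharge q through every layer.
Σ(b_i/K_i) = 7.40/0.0833 + 2.11/22.4 + 7.97/526 + 12.4/0.00235 = 5366 d.
q = Δh / Σ(b_i/K_i) = 13.1 / 5366 = 0.002442 m/day.
In each layer the seepage velocity is v_i = q/n_i, so the layer transit time is t_i = b_i·n_i / q:
  layer 1 (silty sand): t_1 = 7.40 × 0.22 / 0.002442 = 666.8 d
  layer 2 (karst limestone): t_2 = 2.11 × 0.08 / 0.002442 = 69.14 d
  layer 3 (clean gravel): t_3 = 7.97 × 0.27 / 0.002442 = 881.4 d
  layer 4 (sandy clay): t_4 = 12.4 × 0.11 / 0.002442 = 558.7 d
Total t = Σ t_i = 2176 days = 5.958 years.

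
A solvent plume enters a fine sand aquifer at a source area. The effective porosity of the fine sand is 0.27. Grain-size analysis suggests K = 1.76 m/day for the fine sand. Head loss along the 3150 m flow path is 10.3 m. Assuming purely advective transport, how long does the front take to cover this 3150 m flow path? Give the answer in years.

405

Hydraulic gradient i = Δh / L = 10.3 / 3150 = 0.003270.
Darcy flux q = K · i = 1.760 × 0.003270 = 0.005755 m/day.
Seepage velocity v = q / n_e = 0.005755 / 0.27 = 0.02131 m/day.
Travel time t = L / v = 3150 / 0.02131 = 1.478e+05 days = 404.6 years.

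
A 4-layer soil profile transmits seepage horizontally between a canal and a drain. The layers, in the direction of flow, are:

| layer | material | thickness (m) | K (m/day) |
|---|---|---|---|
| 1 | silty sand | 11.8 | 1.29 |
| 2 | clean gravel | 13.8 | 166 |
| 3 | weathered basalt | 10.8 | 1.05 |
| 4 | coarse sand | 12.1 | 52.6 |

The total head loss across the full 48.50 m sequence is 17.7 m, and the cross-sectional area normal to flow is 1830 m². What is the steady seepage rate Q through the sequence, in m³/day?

Flow is perpendicular to layering, so the layers act in series and the equivalent K is the thickness-weighted harmonic mean.
Total thickness L = 11.8 + 13.8 + 10.8 + 12.1 = 48.50 m.
Σ(b_i/K_i) = 11.8/1.29 + 13.8/166 + 10.8/1.05 + 12.1/52.6 = 19.75 d.
K_eq = L / Σ(b_i/K_i) = 48.50 / 19.75 = 2.456 m/day.
Q = K_eq · A · (Δh/L) = 2.456 × 1830 × (17.7/48.50) = 1640 m³/day.

1640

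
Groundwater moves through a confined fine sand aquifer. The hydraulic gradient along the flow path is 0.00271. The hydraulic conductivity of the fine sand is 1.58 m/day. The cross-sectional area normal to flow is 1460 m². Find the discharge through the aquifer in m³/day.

Hydraulic gradient i = 0.00271.
Darcy's law: Q = K · A · i = 1.580 × 1460 × 0.002710 = 6.251 m³/day.

6.25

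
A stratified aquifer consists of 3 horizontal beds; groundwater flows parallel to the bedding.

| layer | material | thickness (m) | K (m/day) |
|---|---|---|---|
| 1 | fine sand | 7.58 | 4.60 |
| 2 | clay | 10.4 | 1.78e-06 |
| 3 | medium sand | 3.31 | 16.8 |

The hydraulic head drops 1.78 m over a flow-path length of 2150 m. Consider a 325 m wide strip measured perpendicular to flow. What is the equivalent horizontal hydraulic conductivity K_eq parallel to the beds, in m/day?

4.25

Flow is parallel to layering, so each bed carries its own Darcy discharge and the transmissivities add.
Σ(K_i·b_i) = 4.60×7.58 + 1.78e-06×10.4 + 16.8×3.31 = 90.48 m²/day.
Total thickness b = 21.29 m, so K_eq = Σ(K_i·b_i)/b = 4.250 m/day.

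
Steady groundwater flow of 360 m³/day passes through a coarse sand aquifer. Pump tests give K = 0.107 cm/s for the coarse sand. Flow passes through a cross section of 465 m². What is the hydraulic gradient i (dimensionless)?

Convert K: 0.107 cm/s × 864 = 92.45 m/day.
From Q = K·A·i, i = Q / (K·A) = 360 / (92.45 × 465.0) = 0.008374.

0.00837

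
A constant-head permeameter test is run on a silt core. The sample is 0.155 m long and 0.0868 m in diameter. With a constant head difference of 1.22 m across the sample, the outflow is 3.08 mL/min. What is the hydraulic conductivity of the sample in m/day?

Cross-sectional area A = π·(d/2)² = π × (0.0868/2)² = 0.005917 m².
Convert discharge: 3.08 mL/min = 5.133e-08 m³/s.
Darcy's law rearranged: K = Q·L / (A·Δh) = 5.133e-08 × 0.155 / (0.005917 × 1.22) = 1.102e-06 m/s = 0.09523 m/day.

0.0952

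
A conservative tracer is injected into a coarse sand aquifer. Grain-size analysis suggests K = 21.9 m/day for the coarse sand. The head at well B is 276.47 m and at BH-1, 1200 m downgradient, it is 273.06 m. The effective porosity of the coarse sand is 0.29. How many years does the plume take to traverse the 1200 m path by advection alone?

15.3

Hydraulic gradient i = (276.47 − 273.06) / 1200 = 3.41 / 1200 = 0.002842.
Darcy flux q = K · i = 21.90 × 0.002842 = 0.06223 m/day.
Seepage velocity v = q / n_e = 0.06223 / 0.29 = 0.2146 m/day.
Travel time t = L / v = 1200 / 0.2146 = 5592 days = 15.31 years.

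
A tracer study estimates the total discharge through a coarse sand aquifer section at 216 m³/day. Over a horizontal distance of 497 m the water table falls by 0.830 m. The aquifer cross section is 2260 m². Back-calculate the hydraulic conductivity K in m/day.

57.2

Hydraulic gradient i = Δh / L = 0.830 / 497 = 0.001670.
From Q = K·A·i, K = Q / (A·i) = 216 / (2260 × 0.001670) = 57.23 m/day.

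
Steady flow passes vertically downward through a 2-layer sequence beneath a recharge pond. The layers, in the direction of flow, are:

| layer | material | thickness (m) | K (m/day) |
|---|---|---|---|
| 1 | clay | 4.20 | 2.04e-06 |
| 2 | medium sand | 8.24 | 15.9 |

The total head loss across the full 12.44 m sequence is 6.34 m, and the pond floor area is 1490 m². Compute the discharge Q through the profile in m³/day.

Flow is perpendicular to layering, so the layers act in series and the equivalent K is the thickness-weighted harmonic mean.
Total thickness L = 4.20 + 8.24 = 12.44 m.
Σ(b_i/K_i) = 4.20/2.04e-06 + 8.24/15.9 = 2.059e+06 d.
K_eq = L / Σ(b_i/K_i) = 12.44 / 2.059e+06 = 6.042e-06 m/day.
Q = K_eq · A · (Δh/L) = 6.042e-06 × 1490 × (6.34/12.44) = 0.004588 m³/day.

0.00459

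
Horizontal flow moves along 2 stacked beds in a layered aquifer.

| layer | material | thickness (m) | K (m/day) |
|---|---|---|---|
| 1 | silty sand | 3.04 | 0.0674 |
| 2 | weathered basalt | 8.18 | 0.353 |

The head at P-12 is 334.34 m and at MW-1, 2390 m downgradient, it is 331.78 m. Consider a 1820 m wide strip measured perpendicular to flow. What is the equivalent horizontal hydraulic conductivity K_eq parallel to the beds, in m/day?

Flow is parallel to layering, so each bed carries its own Darcy discharge and the transmissivities add.
Σ(K_i·b_i) = 0.0674×3.04 + 0.353×8.18 = 3.092 m²/day.
Total thickness b = 11.22 m, so K_eq = Σ(K_i·b_i)/b = 0.2756 m/day.

0.276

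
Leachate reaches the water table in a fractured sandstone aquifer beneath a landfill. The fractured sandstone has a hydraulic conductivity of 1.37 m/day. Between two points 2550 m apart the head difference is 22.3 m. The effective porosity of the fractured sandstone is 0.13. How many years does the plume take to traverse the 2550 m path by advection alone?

Hydraulic gradient i = Δh / L = 22.3 / 2550 = 0.008745.
Darcy flux q = K · i = 1.370 × 0.008745 = 0.01198 m/day.
Seepage velocity v = q / n_e = 0.01198 / 0.13 = 0.09216 m/day.
Travel time t = L / v = 2550 / 0.09216 = 27669 days = 75.75 years.

75.8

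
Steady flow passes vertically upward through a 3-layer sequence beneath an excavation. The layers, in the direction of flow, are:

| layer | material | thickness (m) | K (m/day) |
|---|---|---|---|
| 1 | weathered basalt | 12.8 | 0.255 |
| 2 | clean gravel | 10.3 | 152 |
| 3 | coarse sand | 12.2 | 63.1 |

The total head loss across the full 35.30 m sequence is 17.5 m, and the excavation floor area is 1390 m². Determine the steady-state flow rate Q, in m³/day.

482

Flow is perpendicular to layering, so the layers act in series and the equivalent K is the thickness-weighted harmonic mean.
Total thickness L = 12.8 + 10.3 + 12.2 = 35.30 m.
Σ(b_i/K_i) = 12.8/0.255 + 10.3/152 + 12.2/63.1 = 50.46 d.
K_eq = L / Σ(b_i/K_i) = 35.30 / 50.46 = 0.6996 m/day.
Q = K_eq · A · (Δh/L) = 0.6996 × 1390 × (17.5/35.30) = 482.1 m³/day.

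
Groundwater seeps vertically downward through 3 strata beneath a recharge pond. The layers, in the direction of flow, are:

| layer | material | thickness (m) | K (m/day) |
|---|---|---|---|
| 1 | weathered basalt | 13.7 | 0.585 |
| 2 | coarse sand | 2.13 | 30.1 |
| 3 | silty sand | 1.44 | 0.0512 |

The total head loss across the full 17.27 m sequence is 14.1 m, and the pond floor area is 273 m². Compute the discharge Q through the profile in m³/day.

74.6

Flow is perpendicular to layering, so the layers act in series and the equivalent K is the thickness-weighted harmonic mean.
Total thickness L = 13.7 + 2.13 + 1.44 = 17.27 m.
Σ(b_i/K_i) = 13.7/0.585 + 2.13/30.1 + 1.44/0.0512 = 51.61 d.
K_eq = L / Σ(b_i/K_i) = 17.27 / 51.61 = 0.3346 m/day.
Q = K_eq · A · (Δh/L) = 0.3346 × 273 × (14.1/17.27) = 74.58 m³/day.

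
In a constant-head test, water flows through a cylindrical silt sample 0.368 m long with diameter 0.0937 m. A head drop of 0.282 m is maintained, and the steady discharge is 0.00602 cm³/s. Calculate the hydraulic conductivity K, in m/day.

0.0984

Cross-sectional area A = π·(d/2)² = π × (0.0937/2)² = 0.006896 m².
Convert discharge: 0.00602 cm³/s = 6.020e-09 m³/s.
Darcy's law rearranged: K = Q·L / (A·Δh) = 6.020e-09 × 0.368 / (0.006896 × 0.282) = 1.139e-06 m/s = 0.09843 m/day.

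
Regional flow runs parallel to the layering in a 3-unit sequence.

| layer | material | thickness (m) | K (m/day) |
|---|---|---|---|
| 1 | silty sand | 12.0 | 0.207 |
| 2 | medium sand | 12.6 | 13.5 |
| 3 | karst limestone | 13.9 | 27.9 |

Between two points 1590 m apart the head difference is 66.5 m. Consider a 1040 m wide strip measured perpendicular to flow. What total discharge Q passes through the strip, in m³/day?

Flow is parallel to layering, so each bed carries its own Darcy discharge and the transmissivities add.
Σ(K_i·b_i) = 0.207×12.0 + 13.5×12.6 + 27.9×13.9 = 560.4 m²/day.
Hydraulic gradient i = Δh / L = 66.5 / 1590 = 0.04182.
Q = Σ(K_i·b_i) · W · i = 560.4 × 1040 × 0.04182 = 24375 m³/day.

24400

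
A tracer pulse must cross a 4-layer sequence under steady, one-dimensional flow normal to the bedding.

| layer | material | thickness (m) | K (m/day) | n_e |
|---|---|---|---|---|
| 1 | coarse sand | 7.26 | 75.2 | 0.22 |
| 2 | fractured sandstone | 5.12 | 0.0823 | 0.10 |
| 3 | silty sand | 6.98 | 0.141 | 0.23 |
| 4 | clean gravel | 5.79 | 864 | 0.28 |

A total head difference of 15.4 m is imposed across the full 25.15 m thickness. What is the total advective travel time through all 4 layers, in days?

With flow normal to the layers, continuity requires the same specific discharge q through every layer.
Σ(b_i/K_i) = 7.26/75.2 + 5.12/0.0823 + 6.98/0.141 + 5.79/864 = 111.8 d.
q = Δh / Σ(b_i/K_i) = 15.4 / 111.8 = 0.1377 m/day.
In each layer the seepage velocity is v_i = q/n_i, so the layer transit time is t_i = b_i·n_i / q:
  layer 1 (coarse sand): t_1 = 7.26 × 0.22 / 0.1377 = 11.60 d
  layer 2 (fractured sandstone): t_2 = 5.12 × 0.10 / 0.1377 = 3.718 d
  layer 3 (silty sand): t_3 = 6.98 × 0.23 / 0.1377 = 11.66 d
  layer 4 (clean gravel): t_4 = 5.79 × 0.28 / 0.1377 = 11.77 d
Total t = Σ t_i = 38.74 days.

38.7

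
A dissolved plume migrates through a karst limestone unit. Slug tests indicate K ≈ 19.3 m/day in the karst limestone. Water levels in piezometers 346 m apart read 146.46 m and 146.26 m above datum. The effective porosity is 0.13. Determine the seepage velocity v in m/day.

0.0858

Hydraulic gradient i = (146.46 − 146.26) / 346 = 0.2 / 346 = 0.0005780.
Darcy flux q = K · i = 19.30 × 0.0005780 = 0.01116 m/day.
Seepage velocity v = q / n_e = 0.01116 / 0.13 = 0.08582 m/day.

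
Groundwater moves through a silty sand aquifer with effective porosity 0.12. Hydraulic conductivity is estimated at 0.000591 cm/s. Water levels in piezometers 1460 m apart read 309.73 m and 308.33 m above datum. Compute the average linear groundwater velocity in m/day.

0.00408

Convert K: 0.000591 cm/s × 864 = 0.5106 m/day.
Hydraulic gradient i = (309.73 − 308.33) / 1460 = 1.4 / 1460 = 0.0009589.
Darcy flux q = K · i = 0.5106 × 0.0009589 = 0.0004896 m/day.
Seepage velocity v = q / n_e = 0.0004896 / 0.12 = 0.004080 m/day.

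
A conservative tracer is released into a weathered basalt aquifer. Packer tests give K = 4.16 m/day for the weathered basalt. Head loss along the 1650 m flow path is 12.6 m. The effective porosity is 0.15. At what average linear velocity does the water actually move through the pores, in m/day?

0.212

Hydraulic gradient i = Δh / L = 12.6 / 1650 = 0.007636.
Darcy flux q = K · i = 4.160 × 0.007636 = 0.03177 m/day.
Seepage velocity v = q / n_e = 0.03177 / 0.15 = 0.2118 m/day.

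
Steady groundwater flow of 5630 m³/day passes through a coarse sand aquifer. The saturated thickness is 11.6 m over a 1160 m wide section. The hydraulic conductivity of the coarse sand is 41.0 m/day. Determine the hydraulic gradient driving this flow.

0.0102

Cross-sectional area A = 1160 × 11.6 = 13456 m².
From Q = K·A·i, i = Q / (K·A) = 5630 / (41.00 × 13456) = 0.01020.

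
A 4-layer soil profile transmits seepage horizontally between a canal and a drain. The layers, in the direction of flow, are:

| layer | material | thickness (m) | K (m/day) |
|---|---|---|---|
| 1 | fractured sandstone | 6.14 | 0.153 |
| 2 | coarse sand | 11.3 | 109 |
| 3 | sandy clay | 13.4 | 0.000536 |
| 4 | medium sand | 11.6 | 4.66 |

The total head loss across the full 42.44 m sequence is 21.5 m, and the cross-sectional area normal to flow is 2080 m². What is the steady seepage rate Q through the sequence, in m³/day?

Flow is perpendicular to layering, so the layers act in series and the equivalent K is the thickness-weighted harmonic mean.
Total thickness L = 6.14 + 11.3 + 13.4 + 11.6 = 42.44 m.
Σ(b_i/K_i) = 6.14/0.153 + 11.3/109 + 13.4/0.000536 + 11.6/4.66 = 25043 d.
K_eq = L / Σ(b_i/K_i) = 42.44 / 25043 = 0.001695 m/day.
Q = K_eq · A · (Δh/L) = 0.001695 × 2080 × (21.5/42.44) = 1.786 m³/day.

1.79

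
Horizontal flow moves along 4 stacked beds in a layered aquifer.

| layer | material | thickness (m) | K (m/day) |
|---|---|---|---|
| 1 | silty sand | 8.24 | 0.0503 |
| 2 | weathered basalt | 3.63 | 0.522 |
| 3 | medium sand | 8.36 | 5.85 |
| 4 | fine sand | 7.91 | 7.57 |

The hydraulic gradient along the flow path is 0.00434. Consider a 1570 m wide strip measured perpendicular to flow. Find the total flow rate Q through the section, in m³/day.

Flow is parallel to layering, so each bed carries its own Darcy discharge and the transmissivities add.
Σ(K_i·b_i) = 0.0503×8.24 + 0.522×3.63 + 5.85×8.36 + 7.57×7.91 = 111.1 m²/day.
Hydraulic gradient i = 0.00434.
Q = Σ(K_i·b_i) · W · i = 111.1 × 1570 × 0.004340 = 757.0 m³/day.

757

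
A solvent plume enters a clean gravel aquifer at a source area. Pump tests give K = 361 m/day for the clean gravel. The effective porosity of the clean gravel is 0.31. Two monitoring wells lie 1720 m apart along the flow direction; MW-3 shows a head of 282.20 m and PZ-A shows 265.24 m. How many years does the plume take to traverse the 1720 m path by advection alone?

Hydraulic gradient i = (282.20 − 265.24) / 1720 = 16.96 / 1720 = 0.009860.
Darcy flux q = K · i = 361.0 × 0.009860 = 3.560 m/day.
Seepage velocity v = q / n_e = 3.560 / 0.31 = 11.48 m/day.
Travel time t = L / v = 1720 / 11.48 = 149.8 days = 0.4101 years.

0.410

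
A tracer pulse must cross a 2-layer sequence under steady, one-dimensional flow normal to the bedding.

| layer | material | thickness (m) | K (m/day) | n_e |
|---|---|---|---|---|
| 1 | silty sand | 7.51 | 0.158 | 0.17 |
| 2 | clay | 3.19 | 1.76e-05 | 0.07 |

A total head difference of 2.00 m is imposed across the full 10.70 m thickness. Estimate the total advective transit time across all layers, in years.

372

With flow normal to the layers, continuity requires the same specific discharge q through every layer.
Σ(b_i/K_i) = 7.51/0.158 + 3.19/1.76e-05 = 1.813e+05 d.
q = Δh / Σ(b_i/K_i) = 2.00 / 1.813e+05 = 1.103e-05 m/day.
In each layer the seepage velocity is v_i = q/n_i, so the layer transit time is t_i = b_i·n_i / q:
  layer 1 (silty sand): t_1 = 7.51 × 0.17 / 1.103e-05 = 1.157e+05 d
  layer 2 (clay): t_2 = 3.19 × 0.07 / 1.103e-05 = 20242 d
Total t = Σ t_i = 1.360e+05 days = 372.3 years.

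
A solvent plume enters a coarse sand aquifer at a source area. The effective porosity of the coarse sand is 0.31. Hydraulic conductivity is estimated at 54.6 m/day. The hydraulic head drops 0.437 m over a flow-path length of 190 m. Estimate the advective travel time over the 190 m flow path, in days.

469

Hydraulic gradient i = Δh / L = 0.437 / 190 = 0.002300.
Darcy flux q = K · i = 54.60 × 0.002300 = 0.1256 m/day.
Seepage velocity v = q / n_e = 0.1256 / 0.31 = 0.4051 m/day.
Travel time t = L / v = 190 / 0.4051 = 469.0 days.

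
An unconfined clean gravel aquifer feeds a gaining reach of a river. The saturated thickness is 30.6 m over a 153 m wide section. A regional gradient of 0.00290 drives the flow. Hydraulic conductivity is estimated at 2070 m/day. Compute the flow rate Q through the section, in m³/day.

28100

Cross-sectional area A = 153 × 30.6 = 4682 m².
Hydraulic gradient i = 0.00290.
Darcy's law: Q = K · A · i = 2070 × 4682 × 0.002900 = 28105 m³/day.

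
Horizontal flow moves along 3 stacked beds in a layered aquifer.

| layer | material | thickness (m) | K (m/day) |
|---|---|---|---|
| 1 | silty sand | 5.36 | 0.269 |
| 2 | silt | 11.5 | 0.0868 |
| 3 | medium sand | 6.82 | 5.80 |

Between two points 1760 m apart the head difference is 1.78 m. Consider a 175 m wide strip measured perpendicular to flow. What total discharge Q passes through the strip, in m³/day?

7.43

Flow is parallel to layering, so each bed carries its own Darcy discharge and the transmissivities add.
Σ(K_i·b_i) = 0.269×5.36 + 0.0868×11.5 + 5.80×6.82 = 42.00 m²/day.
Hydraulic gradient i = Δh / L = 1.78 / 1760 = 0.001011.
Q = Σ(K_i·b_i) · W · i = 42.00 × 175 × 0.001011 = 7.433 m³/day.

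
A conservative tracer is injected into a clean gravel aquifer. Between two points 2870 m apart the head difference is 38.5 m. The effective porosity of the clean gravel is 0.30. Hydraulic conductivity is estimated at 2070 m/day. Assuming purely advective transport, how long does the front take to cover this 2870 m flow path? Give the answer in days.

31.0

Hydraulic gradient i = Δh / L = 38.5 / 2870 = 0.01341.
Darcy flux q = K · i = 2070 × 0.01341 = 27.77 m/day.
Seepage velocity v = q / n_e = 27.77 / 0.30 = 92.56 m/day.
Travel time t = L / v = 2870 / 92.56 = 31.01 days.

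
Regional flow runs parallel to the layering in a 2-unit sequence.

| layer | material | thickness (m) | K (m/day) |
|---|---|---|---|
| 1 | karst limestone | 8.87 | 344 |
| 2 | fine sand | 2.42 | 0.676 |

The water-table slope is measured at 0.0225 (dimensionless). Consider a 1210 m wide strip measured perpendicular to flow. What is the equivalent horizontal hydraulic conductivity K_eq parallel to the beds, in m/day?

270

Flow is parallel to layering, so each bed carries its own Darcy discharge and the transmissivities add.
Σ(K_i·b_i) = 344×8.87 + 0.676×2.42 = 3053 m²/day.
Total thickness b = 11.29 m, so K_eq = Σ(K_i·b_i)/b = 270.4 m/day.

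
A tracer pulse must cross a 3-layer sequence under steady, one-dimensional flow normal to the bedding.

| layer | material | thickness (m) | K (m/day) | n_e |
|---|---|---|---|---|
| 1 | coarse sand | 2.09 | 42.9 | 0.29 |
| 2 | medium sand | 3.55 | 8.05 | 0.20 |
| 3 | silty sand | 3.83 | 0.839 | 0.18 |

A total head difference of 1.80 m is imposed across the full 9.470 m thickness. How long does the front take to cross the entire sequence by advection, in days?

5.63

With flow normal to the layers, continuity requires the same specific discharge q through every layer.
Σ(b_i/K_i) = 2.09/42.9 + 3.55/8.05 + 3.83/0.839 = 5.055 d.
q = Δh / Σ(b_i/K_i) = 1.80 / 5.055 = 0.3561 m/day.
In each layer the seepage velocity is v_i = q/n_i, so the layer transit time is t_i = b_i·n_i / q:
  layer 1 (coarse sand): t_1 = 2.09 × 0.29 / 0.3561 = 1.702 d
  layer 2 (medium sand): t_2 = 3.55 × 0.20 / 0.3561 = 1.994 d
  layer 3 (silty sand): t_3 = 3.83 × 0.18 / 0.3561 = 1.936 d
Total t = Σ t_i = 5.632 days.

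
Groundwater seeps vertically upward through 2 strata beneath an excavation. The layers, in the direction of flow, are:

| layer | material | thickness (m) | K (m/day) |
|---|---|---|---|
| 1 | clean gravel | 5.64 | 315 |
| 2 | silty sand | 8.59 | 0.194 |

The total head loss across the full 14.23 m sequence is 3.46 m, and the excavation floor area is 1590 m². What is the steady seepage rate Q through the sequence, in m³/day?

124

Flow is perpendicular to layering, so the layers act in series and the equivalent K is the thickness-weighted harmonic mean.
Total thickness L = 5.64 + 8.59 = 14.23 m.
Σ(b_i/K_i) = 5.64/315 + 8.59/0.194 = 44.30 d.
K_eq = L / Σ(b_i/K_i) = 14.23 / 44.30 = 0.3212 m/day.
Q = K_eq · A · (Δh/L) = 0.3212 × 1590 × (3.46/14.23) = 124.2 m³/day.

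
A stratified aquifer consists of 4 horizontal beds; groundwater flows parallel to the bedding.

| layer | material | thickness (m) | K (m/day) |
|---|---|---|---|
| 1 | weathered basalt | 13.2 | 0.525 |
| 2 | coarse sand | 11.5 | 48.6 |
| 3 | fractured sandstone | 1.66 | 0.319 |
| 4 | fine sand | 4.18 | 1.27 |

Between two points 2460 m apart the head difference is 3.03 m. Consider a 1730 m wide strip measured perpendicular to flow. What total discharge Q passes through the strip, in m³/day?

1220

Flow is parallel to layering, so each bed carries its own Darcy discharge and the transmissivities add.
Σ(K_i·b_i) = 0.525×13.2 + 48.6×11.5 + 0.319×1.66 + 1.27×4.18 = 571.7 m²/day.
Hydraulic gradient i = Δh / L = 3.03 / 2460 = 0.001232.
Q = Σ(K_i·b_i) · W · i = 571.7 × 1730 × 0.001232 = 1218 m³/day.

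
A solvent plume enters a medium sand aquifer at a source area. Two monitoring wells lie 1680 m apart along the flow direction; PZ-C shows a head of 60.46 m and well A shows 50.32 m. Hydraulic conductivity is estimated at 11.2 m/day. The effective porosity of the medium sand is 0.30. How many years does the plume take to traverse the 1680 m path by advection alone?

20.4

Hydraulic gradient i = (60.46 − 50.32) / 1680 = 10.14 / 1680 = 0.006036.
Darcy flux q = K · i = 11.20 × 0.006036 = 0.06760 m/day.
Seepage velocity v = q / n_e = 0.06760 / 0.30 = 0.2253 m/day.
Travel time t = L / v = 1680 / 0.2253 = 7456 days = 20.41 years.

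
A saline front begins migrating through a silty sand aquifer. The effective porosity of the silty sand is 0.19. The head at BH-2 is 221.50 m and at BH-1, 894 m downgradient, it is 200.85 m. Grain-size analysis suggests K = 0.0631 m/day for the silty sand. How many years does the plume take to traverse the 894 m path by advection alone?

Hydraulic gradient i = (221.50 − 200.85) / 894 = 20.65 / 894 = 0.02310.
Darcy flux q = K · i = 0.06310 × 0.02310 = 0.001458 m/day.
Seepage velocity v = q / n_e = 0.001458 / 0.19 = 0.007671 m/day.
Travel time t = L / v = 894 / 0.007671 = 1.165e+05 days = 319.1 years.

319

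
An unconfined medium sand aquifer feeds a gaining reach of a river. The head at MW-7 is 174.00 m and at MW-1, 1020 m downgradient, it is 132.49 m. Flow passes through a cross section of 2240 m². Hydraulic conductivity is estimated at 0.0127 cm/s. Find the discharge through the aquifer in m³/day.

1000

Convert K: 0.0127 cm/s × 864 = 10.97 m/day.
Hydraulic gradient i = (174.00 − 132.49) / 1020 = 41.51 / 1020 = 0.04070.
Darcy's law: Q = K · A · i = 10.97 × 2240 × 0.04070 = 1000 m³/day.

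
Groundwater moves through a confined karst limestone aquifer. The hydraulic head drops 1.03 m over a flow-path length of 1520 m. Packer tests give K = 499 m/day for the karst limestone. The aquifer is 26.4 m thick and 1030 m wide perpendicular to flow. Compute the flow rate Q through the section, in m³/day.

Cross-sectional area A = 1030 × 26.4 = 27192 m².
Hydraulic gradient i = Δh / L = 1.03 / 1520 = 0.0006776.
Darcy's law: Q = K · A · i = 499.0 × 27192 × 0.0006776 = 9195 m³/day.

9190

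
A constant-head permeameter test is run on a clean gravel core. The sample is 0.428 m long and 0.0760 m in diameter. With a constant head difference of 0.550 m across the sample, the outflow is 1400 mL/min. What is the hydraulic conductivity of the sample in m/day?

Cross-sectional area A = π·(d/2)² = π × (0.0760/2)² = 0.004536 m².
Convert discharge: 1400 mL/min = 2.333e-05 m³/s.
Darcy's law rearranged: K = Q·L / (A·Δh) = 2.333e-05 × 0.428 / (0.004536 × 0.550) = 0.004003 m/s = 345.8 m/day.

346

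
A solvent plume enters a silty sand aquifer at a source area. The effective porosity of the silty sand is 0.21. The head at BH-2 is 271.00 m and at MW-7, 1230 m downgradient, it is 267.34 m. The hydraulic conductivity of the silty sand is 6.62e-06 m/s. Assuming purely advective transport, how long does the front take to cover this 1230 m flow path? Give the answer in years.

Convert K: 6.62e-06 m/s × 86400 = 0.5720 m/day.
Hydraulic gradient i = (271.00 − 267.34) / 1230 = 3.66 / 1230 = 0.002976.
Darcy flux q = K · i = 0.5720 × 0.002976 = 0.001702 m/day.
Seepage velocity v = q / n_e = 0.001702 / 0.21 = 0.008105 m/day.
Travel time t = L / v = 1230 / 0.008105 = 1.518e+05 days = 415.5 years.

416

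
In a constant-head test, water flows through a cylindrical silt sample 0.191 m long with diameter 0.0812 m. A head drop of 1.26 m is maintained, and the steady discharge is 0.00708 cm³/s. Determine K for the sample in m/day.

Cross-sectional area A = π·(d/2)² = π × (0.0812/2)² = 0.005178 m².
Convert discharge: 0.00708 cm³/s = 7.080e-09 m³/s.
Darcy's law rearranged: K = Q·L / (A·Δh) = 7.080e-09 × 0.191 / (0.005178 × 1.26) = 2.072e-07 m/s = 0.01791 m/day.

0.0179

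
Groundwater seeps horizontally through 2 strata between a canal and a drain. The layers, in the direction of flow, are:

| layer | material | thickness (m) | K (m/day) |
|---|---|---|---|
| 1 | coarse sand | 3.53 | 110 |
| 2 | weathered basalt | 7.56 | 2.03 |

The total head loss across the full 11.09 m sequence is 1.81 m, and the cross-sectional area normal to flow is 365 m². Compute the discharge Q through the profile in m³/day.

Flow is perpendicular to layering, so the layers act in series and the equivalent K is the thickness-weighted harmonic mean.
Total thickness L = 3.53 + 7.56 = 11.09 m.
Σ(b_i/K_i) = 3.53/110 + 7.56/2.03 = 3.756 d.
K_eq = L / Σ(b_i/K_i) = 11.09 / 3.756 = 2.952 m/day.
Q = K_eq · A · (Δh/L) = 2.952 × 365 × (1.81/11.09) = 175.9 m³/day.

176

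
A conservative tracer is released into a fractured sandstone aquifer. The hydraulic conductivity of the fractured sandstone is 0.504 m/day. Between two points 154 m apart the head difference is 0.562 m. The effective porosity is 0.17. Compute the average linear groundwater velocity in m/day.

Hydraulic gradient i = Δh / L = 0.562 / 154 = 0.003649.
Darcy flux q = K · i = 0.5040 × 0.003649 = 0.001839 m/day.
Seepage velocity v = q / n_e = 0.001839 / 0.17 = 0.01082 m/day.

0.0108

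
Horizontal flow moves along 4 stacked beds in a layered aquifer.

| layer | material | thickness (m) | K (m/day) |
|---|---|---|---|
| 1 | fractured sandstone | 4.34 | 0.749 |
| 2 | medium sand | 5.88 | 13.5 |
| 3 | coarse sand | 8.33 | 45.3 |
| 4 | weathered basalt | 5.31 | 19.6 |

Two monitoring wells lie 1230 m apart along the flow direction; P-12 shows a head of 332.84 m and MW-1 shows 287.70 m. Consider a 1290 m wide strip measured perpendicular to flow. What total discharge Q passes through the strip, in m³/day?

26700

Flow is parallel to layering, so each bed carries its own Darcy discharge and the transmissivities add.
Σ(K_i·b_i) = 0.749×4.34 + 13.5×5.88 + 45.3×8.33 + 19.6×5.31 = 564.1 m²/day.
Hydraulic gradient i = (332.84 − 287.70) / 1230 = 45.14 / 1230 = 0.03670.
Q = Σ(K_i·b_i) · W · i = 564.1 × 1290 × 0.03670 = 26703 m³/day.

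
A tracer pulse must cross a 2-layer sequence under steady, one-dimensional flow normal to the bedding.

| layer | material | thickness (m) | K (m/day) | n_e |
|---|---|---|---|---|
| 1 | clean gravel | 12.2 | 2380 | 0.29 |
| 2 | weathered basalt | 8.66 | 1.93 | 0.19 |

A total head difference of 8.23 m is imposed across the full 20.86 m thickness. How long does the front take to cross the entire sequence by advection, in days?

2.83

With flow normal to the layers, continuity requires the same specific discharge q through every layer.
Σ(b_i/K_i) = 12.2/2380 + 8.66/1.93 = 4.492 d.
q = Δh / Σ(b_i/K_i) = 8.23 / 4.492 = 1.832 m/day.
In each layer the seepage velocity is v_i = q/n_i, so the layer transit time is t_i = b_i·n_i / q:
  layer 1 (clean gravel): t_1 = 12.2 × 0.29 / 1.832 = 1.931 d
  layer 2 (weathered basalt): t_2 = 8.66 × 0.19 / 1.832 = 0.8981 d
Total t = Σ t_i = 2.829 days.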